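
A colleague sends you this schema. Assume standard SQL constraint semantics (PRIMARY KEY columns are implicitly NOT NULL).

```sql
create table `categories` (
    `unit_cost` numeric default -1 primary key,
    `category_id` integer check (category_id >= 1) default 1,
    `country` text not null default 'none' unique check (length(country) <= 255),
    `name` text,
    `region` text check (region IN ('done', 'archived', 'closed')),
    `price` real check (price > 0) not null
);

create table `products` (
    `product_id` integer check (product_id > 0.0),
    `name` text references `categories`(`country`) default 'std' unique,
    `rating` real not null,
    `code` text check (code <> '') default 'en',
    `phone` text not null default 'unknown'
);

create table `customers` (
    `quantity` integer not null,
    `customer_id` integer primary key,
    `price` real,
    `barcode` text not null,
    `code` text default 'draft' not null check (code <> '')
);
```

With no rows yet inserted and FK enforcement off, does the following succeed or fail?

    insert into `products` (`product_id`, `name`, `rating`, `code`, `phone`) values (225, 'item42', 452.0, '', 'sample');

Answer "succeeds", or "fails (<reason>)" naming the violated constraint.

fails (CHECK on code)

The value '' for code violates CHECK (code <> '').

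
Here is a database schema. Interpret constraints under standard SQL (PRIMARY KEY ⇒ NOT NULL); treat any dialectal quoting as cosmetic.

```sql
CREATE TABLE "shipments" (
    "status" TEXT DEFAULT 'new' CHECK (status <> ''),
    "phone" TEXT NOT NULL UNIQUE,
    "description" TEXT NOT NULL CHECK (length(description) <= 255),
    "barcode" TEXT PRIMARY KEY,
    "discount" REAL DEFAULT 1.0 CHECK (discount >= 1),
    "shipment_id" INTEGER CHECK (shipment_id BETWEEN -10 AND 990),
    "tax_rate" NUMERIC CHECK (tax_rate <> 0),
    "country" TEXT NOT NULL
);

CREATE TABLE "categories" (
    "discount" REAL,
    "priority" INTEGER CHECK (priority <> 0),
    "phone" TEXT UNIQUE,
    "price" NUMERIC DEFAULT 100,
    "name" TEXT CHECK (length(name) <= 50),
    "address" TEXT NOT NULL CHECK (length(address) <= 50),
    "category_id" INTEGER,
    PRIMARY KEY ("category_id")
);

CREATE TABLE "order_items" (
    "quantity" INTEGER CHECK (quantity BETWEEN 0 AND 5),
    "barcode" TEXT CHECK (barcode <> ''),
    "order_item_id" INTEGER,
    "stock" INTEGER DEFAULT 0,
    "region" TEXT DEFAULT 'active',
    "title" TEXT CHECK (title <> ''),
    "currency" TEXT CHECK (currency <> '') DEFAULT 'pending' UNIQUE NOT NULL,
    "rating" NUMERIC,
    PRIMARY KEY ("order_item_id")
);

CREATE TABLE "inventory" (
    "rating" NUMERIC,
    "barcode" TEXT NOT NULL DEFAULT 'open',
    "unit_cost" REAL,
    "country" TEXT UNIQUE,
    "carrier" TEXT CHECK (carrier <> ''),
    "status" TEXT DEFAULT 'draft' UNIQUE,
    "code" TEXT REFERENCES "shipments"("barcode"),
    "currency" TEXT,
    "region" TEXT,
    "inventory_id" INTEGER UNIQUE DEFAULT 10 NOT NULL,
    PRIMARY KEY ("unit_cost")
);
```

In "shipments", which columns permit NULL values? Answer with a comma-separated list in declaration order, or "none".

- status: CHECK does not forbid NULL (a CHECK constraint passes when its expression is NULL) → nullable.
- phone: declared NOT NULL → not nullable.
- description: declared NOT NULL → not nullable.
- barcode: part of the PRIMARY KEY, which implies NOT NULL → not nullable.
- discount: CHECK does not forbid NULL (a CHECK constraint passes when its expression is NULL) → nullable.
- shipment_id: CHECK does not forbid NULL (a CHECK constraint passes when its expression is NULL) → nullable.
- tax_rate: CHECK does not forbid NULL (a CHECK constraint passes when its expression is NULL) → nullable.
- country: declared NOT NULL → not nullable.

status, discount, shipment_id, tax_rate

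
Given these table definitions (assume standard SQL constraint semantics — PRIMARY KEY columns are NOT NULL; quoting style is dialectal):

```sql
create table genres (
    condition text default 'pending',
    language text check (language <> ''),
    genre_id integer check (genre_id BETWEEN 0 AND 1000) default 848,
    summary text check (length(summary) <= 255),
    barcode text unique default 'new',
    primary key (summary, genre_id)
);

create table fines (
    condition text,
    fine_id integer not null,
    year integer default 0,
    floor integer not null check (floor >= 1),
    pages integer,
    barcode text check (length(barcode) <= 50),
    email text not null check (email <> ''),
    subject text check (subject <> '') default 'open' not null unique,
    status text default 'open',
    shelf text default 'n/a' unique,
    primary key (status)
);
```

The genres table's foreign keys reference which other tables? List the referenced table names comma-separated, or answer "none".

No column in genres has a REFERENCES clause.

none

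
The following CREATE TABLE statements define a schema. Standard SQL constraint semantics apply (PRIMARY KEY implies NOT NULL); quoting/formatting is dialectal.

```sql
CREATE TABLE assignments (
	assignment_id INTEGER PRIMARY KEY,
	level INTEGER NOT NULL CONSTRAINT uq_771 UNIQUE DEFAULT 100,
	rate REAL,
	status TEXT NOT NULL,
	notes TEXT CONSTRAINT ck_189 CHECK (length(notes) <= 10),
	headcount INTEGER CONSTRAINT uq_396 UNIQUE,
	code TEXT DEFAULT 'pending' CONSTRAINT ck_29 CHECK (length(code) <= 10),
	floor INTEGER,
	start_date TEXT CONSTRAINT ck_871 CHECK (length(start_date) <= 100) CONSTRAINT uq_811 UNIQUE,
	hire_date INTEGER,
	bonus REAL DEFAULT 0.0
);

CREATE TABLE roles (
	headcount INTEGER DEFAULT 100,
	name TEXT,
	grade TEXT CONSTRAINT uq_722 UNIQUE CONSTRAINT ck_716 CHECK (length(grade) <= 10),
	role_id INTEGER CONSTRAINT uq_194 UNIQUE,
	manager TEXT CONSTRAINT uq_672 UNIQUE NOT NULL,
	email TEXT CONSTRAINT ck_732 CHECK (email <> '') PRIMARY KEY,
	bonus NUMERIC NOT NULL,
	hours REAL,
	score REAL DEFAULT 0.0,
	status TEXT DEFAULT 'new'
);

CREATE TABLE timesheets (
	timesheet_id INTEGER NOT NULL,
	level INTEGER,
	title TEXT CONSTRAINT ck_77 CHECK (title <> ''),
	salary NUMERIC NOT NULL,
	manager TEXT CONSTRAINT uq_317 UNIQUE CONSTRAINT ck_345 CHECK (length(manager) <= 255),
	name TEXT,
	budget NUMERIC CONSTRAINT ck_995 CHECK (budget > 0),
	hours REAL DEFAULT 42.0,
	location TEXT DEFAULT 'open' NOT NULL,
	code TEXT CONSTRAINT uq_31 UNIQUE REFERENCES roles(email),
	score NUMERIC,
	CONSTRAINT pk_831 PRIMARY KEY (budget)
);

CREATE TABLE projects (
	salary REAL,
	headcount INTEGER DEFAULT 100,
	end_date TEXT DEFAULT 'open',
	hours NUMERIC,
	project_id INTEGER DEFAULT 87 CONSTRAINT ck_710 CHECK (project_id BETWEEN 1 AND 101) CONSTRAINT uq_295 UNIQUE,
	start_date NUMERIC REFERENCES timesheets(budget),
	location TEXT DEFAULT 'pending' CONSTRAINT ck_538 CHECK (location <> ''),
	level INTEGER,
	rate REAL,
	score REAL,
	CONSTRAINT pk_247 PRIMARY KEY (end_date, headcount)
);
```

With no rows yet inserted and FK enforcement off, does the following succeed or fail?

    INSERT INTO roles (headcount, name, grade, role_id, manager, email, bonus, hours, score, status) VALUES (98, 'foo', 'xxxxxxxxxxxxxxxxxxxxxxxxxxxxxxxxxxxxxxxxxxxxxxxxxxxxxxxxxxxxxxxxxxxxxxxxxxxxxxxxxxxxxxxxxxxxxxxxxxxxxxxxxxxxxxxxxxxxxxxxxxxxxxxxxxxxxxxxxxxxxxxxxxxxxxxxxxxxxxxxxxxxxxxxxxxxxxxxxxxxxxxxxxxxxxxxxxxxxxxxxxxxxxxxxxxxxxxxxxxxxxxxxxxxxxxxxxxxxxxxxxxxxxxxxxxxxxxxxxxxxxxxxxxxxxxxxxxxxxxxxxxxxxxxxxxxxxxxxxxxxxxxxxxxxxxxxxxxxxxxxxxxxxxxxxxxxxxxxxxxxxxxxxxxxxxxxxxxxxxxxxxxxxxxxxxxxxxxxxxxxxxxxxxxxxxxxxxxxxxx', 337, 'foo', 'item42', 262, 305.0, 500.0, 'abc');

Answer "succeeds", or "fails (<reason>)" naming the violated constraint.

The value 'xxxxxxxxxxxxxxxxxxxxxxxxxxxxxxxxxxxxxxxxxxxxxxxxxxxxxxxxxxxxxxxxxxxxxxxxxxxxxxxxxxxxxxxxxxxxxxxxxxxxxxxxxxxxxxxxxxxxxxxxxxxxxxxxxxxxxxxxxxxxxxxxxxxxxxxxxxxxxxxxxxxxxxxxxxxxxxxxxxxxxxxxxxxxxxxxxxxxxxxxxxxxxxxxxxxxxxxxxxxxxxxxxxxxxxxxxxxxxxxxxxxxxxxxxxxxxxxxxxxxxxxxxxxxxxxxxxxxxxxxxxxxxxxxxxxxxxxxxxxxxxxxxxxxxxxxxxxxxxxxxxxxxxxxxxxxxxxxxxxxxxxxxxxxxxxxxxxxxxxxxxxxxxxxxxxxxxxxxxxxxxxxxxxxxxxxxxxxxxxx' for grade violates CHECK (length(grade) <= 10).

fails (CHECK on grade)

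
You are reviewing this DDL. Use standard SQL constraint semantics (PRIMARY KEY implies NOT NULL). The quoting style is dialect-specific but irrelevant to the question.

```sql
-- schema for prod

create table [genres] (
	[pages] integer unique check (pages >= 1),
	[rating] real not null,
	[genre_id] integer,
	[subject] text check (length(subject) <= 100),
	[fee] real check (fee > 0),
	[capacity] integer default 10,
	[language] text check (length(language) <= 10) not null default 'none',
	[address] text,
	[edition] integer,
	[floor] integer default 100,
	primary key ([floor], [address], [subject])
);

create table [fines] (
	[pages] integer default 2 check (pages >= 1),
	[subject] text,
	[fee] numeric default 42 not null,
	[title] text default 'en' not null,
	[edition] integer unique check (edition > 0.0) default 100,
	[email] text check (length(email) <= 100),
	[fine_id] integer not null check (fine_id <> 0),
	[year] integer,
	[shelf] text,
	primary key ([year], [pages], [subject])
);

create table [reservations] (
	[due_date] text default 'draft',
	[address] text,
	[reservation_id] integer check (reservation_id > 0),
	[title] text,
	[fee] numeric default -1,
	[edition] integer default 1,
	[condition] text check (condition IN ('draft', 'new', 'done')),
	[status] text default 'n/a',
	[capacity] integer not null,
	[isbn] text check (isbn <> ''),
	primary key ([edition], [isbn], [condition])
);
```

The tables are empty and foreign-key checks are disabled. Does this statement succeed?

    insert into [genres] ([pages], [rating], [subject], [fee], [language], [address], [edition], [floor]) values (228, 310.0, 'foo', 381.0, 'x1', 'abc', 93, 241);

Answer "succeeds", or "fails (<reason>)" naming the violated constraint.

NOT NULL columns: address is supplied; floor is supplied; language is supplied; rating is supplied; subject is supplied.
CHECK constraints: 228 satisfies (pages >= 1); 'foo' satisfies (length(subject) <= 100); 381.0 satisfies (fee > 0); 'x1' satisfies (length(language) <= 10).
No constraint is violated.

succeeds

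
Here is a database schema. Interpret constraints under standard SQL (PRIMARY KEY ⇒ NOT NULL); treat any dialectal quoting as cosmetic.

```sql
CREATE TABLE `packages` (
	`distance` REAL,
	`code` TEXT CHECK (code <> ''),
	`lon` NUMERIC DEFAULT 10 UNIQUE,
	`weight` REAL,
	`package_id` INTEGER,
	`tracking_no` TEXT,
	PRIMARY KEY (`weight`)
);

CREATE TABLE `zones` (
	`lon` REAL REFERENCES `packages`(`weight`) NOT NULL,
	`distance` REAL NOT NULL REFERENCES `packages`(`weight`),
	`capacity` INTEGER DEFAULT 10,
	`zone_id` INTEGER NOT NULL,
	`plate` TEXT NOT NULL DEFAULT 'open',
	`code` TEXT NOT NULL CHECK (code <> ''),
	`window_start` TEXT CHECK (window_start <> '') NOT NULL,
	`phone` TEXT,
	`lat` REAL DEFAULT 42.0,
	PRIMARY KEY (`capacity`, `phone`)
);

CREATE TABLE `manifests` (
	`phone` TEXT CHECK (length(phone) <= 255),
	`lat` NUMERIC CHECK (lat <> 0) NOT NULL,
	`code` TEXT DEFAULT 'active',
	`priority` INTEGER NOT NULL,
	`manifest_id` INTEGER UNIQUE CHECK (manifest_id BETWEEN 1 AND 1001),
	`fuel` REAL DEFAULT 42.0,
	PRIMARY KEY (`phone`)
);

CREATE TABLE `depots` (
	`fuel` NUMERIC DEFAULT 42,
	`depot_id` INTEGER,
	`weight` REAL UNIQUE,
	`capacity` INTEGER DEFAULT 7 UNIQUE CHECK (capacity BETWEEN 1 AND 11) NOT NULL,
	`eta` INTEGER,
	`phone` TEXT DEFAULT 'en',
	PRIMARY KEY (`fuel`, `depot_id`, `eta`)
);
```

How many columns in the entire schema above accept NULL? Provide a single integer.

packages: 5 nullable (distance, code, lon, package_id, tracking_no — PK (weight) and explicit NOT NULL columns excluded).
zones: 1 nullable (lat — PK (capacity, phone) and explicit NOT NULL columns excluded).
manifests: 3 nullable (code, manifest_id, fuel — PK (phone) and explicit NOT NULL columns excluded).
depots: 2 nullable (weight, phone — PK (fuel, depot_id, eta) and explicit NOT NULL columns excluded).
Total: 5 + 1 + 3 + 2 = 11.

11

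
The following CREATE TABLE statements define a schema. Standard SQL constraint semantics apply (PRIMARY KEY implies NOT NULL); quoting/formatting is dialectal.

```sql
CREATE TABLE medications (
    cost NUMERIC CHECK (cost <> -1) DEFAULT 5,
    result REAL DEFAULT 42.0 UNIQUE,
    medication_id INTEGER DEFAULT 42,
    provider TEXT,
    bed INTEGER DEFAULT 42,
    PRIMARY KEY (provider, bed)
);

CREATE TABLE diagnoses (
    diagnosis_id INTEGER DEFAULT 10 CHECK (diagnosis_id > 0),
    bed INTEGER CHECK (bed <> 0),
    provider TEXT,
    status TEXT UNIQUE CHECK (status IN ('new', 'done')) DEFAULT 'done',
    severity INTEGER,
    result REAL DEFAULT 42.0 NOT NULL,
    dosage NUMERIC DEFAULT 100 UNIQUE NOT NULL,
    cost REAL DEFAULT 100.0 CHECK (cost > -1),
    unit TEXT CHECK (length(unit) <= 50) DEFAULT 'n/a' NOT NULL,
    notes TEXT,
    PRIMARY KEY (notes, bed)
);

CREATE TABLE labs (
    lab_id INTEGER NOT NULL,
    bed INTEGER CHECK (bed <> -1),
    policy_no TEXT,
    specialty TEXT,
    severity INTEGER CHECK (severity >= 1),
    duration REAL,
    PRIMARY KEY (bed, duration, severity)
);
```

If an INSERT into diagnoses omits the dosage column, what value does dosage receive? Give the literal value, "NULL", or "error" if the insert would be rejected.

100

dosage has an explicit DEFAULT 100.
When the column is omitted from an INSERT, that default is used.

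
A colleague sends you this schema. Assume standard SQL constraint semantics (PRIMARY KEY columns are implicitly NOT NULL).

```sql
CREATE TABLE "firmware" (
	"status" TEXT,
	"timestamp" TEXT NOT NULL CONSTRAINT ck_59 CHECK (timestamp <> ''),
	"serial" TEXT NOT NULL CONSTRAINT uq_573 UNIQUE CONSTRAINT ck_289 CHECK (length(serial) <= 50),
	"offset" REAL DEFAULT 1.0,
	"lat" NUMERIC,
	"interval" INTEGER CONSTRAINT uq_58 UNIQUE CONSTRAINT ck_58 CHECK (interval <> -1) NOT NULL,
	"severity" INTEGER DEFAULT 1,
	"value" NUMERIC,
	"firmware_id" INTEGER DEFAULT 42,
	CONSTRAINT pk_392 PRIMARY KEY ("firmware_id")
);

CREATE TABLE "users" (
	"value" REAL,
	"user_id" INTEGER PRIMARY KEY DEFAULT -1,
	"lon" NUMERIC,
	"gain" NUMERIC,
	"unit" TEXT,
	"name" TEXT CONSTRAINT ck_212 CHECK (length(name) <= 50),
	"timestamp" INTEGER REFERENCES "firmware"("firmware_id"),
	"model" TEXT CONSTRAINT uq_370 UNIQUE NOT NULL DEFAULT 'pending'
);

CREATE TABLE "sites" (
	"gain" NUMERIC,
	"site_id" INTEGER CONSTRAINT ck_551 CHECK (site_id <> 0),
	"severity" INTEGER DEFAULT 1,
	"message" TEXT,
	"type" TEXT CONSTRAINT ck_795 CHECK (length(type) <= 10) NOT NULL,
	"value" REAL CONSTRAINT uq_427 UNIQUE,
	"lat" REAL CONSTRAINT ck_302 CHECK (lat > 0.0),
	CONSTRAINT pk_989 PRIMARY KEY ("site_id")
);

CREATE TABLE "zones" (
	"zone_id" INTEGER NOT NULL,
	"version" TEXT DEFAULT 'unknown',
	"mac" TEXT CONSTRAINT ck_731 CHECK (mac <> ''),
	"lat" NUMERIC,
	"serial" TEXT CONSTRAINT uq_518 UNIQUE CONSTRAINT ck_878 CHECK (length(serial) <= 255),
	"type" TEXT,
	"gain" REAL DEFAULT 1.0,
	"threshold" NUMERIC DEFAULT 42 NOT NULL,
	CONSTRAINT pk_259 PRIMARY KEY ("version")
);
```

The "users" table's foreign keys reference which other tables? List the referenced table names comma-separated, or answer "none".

- timestamp REFERENCES firmware(firmware_id).

firmware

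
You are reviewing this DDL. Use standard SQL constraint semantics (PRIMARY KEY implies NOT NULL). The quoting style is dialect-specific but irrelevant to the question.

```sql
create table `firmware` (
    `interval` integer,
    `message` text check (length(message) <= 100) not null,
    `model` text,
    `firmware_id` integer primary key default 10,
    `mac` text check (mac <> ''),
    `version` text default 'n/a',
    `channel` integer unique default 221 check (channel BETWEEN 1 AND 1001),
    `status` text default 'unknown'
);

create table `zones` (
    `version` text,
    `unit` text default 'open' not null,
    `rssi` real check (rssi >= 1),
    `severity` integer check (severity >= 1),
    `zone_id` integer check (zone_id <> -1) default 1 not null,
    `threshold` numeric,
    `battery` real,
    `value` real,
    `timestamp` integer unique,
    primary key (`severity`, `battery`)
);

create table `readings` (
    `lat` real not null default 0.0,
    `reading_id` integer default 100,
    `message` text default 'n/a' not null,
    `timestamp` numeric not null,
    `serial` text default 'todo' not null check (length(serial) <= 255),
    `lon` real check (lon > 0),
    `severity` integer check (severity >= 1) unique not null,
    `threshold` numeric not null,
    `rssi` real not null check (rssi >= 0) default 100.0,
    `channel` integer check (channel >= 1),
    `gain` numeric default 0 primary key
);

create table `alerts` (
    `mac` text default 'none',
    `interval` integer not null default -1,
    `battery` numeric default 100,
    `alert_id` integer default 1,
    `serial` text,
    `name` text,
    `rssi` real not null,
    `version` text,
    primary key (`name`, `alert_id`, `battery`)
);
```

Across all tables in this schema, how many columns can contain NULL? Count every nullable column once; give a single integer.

firmware: 6 nullable (interval, model, mac, version, channel, status — PK (firmware_id) and explicit NOT NULL columns excluded).
zones: 5 nullable (version, rssi, threshold, value, timestamp — PK (severity, battery) and explicit NOT NULL columns excluded).
readings: 3 nullable (reading_id, lon, channel — PK (gain) and explicit NOT NULL columns excluded).
alerts: 3 nullable (mac, serial, version — PK (name, alert_id, battery) and explicit NOT NULL columns excluded).
Total: 6 + 5 + 3 + 3 = 17.

17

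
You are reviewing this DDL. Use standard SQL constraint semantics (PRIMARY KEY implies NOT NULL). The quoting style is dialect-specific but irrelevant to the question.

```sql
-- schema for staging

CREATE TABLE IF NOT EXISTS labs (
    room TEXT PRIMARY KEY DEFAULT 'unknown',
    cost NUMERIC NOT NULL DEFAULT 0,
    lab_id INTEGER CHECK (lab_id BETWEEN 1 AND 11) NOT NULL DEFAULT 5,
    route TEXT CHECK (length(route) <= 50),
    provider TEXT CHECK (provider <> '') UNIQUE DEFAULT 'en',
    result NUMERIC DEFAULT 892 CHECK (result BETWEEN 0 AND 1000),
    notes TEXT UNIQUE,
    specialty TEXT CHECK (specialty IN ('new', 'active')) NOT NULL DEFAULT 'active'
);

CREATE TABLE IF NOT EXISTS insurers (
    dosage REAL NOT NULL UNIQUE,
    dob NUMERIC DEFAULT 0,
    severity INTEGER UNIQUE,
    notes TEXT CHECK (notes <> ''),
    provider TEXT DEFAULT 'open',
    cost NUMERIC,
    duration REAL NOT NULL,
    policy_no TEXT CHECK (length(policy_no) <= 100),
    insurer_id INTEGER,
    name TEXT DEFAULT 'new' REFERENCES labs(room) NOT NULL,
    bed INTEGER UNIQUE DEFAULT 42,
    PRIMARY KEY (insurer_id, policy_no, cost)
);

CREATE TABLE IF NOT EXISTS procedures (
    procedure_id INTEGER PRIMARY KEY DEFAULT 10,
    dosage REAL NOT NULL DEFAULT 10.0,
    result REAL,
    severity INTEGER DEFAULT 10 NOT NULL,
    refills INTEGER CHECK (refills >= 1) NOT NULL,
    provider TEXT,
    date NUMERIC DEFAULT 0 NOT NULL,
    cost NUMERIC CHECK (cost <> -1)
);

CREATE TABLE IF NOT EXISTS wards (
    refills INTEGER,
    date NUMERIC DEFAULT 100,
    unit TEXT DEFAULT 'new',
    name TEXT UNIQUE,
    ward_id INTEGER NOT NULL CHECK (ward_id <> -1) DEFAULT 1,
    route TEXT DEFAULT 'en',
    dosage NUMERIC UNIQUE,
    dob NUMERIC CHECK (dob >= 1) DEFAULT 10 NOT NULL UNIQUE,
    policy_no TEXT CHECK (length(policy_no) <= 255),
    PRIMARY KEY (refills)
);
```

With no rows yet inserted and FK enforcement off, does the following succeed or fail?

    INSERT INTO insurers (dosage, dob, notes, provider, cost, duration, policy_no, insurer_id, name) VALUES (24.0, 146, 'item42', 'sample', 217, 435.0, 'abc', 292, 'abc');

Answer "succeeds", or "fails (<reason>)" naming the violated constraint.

NOT NULL columns: cost is supplied; dosage is supplied; duration is supplied; insurer_id is supplied; name is supplied; policy_no is supplied.
CHECK constraints: 'item42' satisfies (notes <> ''); 'abc' satisfies (length(policy_no) <= 100).
No constraint is violated.

succeeds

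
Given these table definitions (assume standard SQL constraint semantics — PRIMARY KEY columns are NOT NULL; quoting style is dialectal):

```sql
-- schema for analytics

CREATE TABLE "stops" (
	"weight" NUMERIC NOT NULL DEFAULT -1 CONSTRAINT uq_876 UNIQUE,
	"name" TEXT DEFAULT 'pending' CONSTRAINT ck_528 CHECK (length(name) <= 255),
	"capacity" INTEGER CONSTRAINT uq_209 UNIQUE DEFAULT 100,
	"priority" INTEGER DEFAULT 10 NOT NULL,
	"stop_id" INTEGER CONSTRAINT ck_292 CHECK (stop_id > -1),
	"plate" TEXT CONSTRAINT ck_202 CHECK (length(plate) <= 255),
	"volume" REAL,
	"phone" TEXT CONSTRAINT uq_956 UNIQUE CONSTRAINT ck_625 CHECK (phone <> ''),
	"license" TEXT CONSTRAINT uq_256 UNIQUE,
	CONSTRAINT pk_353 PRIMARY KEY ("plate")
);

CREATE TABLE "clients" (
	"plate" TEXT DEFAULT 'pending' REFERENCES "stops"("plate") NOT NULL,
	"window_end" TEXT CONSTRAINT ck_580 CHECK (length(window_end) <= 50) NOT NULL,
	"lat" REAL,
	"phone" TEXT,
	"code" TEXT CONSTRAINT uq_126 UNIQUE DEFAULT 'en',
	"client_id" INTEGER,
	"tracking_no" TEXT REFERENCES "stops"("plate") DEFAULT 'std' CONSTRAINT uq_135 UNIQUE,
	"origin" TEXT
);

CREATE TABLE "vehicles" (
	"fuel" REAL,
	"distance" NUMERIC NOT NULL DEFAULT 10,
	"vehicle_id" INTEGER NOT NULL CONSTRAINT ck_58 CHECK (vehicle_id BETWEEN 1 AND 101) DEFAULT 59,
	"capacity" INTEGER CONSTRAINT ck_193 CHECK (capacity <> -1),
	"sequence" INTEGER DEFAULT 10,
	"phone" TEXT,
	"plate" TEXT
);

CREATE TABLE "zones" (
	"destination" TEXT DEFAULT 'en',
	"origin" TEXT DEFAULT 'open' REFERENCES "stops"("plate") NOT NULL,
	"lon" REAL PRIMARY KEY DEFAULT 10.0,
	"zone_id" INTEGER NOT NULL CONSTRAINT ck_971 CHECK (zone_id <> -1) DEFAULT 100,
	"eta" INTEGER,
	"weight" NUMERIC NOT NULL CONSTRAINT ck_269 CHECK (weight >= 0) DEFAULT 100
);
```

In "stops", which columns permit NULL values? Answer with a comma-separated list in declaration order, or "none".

name, capacity, stop_id, volume, phone, license

- weight: declared NOT NULL → not nullable.
- name: CHECK does not forbid NULL (a CHECK constraint passes when its expression is NULL) → nullable.
- capacity: UNIQUE does not imply NOT NULL → nullable.
- priority: declared NOT NULL → not nullable.
- stop_id: CHECK does not forbid NULL (a CHECK constraint passes when its expression is NULL) → nullable.
- plate: part of the PRIMARY KEY, which implies NOT NULL → not nullable.
- volume: no NOT NULL constraint applies → nullable.
- phone: CHECK does not forbid NULL (a CHECK constraint passes when its expression is NULL) → nullable.
- license: UNIQUE does not imply NOT NULL → nullable.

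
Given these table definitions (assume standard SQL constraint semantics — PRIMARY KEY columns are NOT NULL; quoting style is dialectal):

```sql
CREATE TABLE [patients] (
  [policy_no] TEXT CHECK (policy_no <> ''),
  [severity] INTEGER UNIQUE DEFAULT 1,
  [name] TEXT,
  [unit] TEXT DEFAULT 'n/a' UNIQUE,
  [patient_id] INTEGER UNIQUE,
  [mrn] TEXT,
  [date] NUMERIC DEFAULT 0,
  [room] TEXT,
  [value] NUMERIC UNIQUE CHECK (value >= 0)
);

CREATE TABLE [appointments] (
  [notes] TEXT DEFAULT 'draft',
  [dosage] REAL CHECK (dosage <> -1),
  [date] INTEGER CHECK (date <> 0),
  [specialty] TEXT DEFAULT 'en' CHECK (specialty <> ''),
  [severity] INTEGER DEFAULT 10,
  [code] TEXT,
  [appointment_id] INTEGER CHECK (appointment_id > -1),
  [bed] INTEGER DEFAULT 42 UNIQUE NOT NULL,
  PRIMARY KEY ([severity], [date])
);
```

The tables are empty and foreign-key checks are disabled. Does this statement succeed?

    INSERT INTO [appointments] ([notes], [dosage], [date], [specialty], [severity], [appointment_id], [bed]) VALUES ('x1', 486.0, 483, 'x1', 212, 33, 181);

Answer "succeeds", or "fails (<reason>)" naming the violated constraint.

NOT NULL columns: bed is supplied; date is supplied; severity is supplied.
CHECK constraints: 486.0 satisfies (dosage <> -1); 483 satisfies (date <> 0); 'x1' satisfies (specialty <> ''); 33 satisfies (appointment_id > -1).
No constraint is violated.

succeeds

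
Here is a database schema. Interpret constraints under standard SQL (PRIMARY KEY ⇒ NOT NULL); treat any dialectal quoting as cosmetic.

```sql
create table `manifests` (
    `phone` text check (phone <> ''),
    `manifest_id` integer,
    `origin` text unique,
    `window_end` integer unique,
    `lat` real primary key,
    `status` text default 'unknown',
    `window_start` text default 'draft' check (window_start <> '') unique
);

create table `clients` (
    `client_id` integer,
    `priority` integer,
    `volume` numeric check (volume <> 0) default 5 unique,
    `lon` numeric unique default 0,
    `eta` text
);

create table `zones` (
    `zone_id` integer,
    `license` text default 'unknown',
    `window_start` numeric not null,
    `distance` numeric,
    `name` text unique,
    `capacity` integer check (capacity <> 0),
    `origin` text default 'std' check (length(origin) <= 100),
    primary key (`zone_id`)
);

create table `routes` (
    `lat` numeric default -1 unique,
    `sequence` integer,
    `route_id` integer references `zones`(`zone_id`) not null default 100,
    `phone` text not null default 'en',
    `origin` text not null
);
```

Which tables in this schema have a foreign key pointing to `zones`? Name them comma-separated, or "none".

routes

- routes.route_id references zones(zone_id).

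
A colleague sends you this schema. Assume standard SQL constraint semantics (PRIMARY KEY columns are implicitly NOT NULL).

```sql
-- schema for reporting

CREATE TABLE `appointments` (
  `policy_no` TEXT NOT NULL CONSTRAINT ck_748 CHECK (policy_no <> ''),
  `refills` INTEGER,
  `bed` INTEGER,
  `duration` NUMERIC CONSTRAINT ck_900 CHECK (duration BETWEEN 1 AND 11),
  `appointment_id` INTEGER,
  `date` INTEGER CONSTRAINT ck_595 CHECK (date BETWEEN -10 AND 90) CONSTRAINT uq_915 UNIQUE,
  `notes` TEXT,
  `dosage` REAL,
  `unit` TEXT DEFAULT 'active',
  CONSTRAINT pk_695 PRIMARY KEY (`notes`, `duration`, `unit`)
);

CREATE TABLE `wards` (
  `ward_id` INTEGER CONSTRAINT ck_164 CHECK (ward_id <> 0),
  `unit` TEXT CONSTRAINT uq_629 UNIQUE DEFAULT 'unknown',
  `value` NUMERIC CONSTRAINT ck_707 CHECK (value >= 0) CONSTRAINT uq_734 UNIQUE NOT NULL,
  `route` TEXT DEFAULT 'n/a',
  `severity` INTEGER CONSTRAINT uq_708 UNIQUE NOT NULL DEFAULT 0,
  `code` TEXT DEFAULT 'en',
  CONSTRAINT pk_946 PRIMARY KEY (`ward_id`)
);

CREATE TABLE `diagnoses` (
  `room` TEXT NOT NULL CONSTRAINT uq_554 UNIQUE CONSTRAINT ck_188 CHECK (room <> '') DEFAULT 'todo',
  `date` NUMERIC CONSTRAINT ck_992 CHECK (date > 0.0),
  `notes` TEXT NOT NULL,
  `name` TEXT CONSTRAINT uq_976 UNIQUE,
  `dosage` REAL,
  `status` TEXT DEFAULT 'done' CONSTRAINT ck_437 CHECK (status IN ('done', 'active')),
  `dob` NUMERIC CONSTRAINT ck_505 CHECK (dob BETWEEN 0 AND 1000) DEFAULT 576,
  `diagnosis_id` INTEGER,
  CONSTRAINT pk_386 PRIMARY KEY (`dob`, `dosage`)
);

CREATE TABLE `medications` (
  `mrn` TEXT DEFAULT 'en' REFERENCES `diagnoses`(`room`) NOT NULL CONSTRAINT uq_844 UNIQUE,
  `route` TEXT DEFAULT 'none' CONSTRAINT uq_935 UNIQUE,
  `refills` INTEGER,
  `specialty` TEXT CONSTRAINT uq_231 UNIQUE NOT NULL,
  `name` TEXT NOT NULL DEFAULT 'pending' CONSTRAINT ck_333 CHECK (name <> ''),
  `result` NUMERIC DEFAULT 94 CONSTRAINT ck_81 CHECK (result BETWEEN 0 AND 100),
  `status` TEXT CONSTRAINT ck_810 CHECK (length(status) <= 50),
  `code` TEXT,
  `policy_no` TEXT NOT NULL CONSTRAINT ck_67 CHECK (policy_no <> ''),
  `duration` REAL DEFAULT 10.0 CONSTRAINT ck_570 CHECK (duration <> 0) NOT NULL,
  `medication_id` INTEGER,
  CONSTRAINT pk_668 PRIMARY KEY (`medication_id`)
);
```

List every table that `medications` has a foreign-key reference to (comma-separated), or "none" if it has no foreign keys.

- mrn REFERENCES diagnoses(room).

diagnoses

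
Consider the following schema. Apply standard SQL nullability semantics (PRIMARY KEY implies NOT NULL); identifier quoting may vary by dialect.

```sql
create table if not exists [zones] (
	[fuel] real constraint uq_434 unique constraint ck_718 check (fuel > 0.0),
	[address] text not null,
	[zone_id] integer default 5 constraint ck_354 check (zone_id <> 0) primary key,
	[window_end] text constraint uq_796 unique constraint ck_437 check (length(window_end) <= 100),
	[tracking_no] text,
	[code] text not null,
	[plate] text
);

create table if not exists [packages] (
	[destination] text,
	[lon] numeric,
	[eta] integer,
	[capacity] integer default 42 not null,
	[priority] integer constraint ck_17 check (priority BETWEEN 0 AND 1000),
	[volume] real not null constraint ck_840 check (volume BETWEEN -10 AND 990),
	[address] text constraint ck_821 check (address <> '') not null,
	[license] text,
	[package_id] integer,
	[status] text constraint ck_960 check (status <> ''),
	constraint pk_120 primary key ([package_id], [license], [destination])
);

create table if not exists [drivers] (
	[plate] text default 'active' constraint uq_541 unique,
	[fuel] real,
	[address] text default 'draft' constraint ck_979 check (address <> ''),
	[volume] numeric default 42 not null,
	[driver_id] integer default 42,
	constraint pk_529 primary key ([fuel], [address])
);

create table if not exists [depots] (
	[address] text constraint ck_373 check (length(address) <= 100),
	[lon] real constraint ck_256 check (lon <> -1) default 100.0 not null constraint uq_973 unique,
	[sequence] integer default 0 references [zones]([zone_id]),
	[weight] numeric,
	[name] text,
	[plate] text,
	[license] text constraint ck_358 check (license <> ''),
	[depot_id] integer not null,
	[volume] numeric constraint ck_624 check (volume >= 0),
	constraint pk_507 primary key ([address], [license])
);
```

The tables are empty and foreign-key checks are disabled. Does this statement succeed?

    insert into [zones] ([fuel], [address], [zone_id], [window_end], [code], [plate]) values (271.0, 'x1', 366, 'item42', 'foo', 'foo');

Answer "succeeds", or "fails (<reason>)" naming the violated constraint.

NOT NULL columns: address is supplied; code is supplied; zone_id is supplied.
CHECK constraints: 271.0 satisfies (fuel > 0.0); 366 satisfies (zone_id <> 0); 'item42' satisfies (length(window_end) <= 100).
No constraint is violated.

succeeds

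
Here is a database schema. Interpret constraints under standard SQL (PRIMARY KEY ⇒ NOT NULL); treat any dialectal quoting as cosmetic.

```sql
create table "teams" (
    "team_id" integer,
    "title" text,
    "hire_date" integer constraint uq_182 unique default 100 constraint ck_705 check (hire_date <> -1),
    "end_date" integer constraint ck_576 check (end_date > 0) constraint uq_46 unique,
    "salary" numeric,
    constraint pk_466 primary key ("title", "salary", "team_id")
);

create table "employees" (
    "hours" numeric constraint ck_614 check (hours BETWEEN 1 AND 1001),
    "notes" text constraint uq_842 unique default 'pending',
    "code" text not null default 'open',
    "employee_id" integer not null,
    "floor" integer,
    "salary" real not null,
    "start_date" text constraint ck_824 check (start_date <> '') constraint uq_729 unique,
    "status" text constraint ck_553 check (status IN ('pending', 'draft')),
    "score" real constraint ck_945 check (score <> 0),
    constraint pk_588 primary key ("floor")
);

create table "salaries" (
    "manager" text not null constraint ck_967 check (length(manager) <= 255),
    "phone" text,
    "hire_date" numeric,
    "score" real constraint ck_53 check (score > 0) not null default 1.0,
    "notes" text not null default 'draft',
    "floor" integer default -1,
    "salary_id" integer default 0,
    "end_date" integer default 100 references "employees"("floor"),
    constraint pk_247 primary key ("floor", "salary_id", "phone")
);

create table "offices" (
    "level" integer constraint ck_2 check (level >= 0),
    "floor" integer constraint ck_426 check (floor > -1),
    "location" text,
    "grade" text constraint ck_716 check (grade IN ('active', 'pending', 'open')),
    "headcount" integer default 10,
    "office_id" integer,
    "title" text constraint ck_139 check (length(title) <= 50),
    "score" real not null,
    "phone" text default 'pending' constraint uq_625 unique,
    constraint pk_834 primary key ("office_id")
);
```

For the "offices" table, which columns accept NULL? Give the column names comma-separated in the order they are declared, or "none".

- level: CHECK does not forbid NULL (a CHECK constraint passes when its expression is NULL) → nullable.
- floor: CHECK does not forbid NULL (a CHECK constraint passes when its expression is NULL) → nullable.
- location: no NOT NULL constraint applies → nullable.
- grade: CHECK does not forbid NULL (a CHECK constraint passes when its expression is NULL) → nullable.
- headcount: DEFAULT only fills an omitted column; an explicit NULL is still allowed → nullable.
- office_id: part of the PRIMARY KEY, which implies NOT NULL → not nullable.
- title: CHECK does not forbid NULL (a CHECK constraint passes when its expression is NULL) → nullable.
- score: declared NOT NULL → not nullable.
- phone: UNIQUE does not imply NOT NULL → nullable.

level, floor, location, grade, headcount, title, phone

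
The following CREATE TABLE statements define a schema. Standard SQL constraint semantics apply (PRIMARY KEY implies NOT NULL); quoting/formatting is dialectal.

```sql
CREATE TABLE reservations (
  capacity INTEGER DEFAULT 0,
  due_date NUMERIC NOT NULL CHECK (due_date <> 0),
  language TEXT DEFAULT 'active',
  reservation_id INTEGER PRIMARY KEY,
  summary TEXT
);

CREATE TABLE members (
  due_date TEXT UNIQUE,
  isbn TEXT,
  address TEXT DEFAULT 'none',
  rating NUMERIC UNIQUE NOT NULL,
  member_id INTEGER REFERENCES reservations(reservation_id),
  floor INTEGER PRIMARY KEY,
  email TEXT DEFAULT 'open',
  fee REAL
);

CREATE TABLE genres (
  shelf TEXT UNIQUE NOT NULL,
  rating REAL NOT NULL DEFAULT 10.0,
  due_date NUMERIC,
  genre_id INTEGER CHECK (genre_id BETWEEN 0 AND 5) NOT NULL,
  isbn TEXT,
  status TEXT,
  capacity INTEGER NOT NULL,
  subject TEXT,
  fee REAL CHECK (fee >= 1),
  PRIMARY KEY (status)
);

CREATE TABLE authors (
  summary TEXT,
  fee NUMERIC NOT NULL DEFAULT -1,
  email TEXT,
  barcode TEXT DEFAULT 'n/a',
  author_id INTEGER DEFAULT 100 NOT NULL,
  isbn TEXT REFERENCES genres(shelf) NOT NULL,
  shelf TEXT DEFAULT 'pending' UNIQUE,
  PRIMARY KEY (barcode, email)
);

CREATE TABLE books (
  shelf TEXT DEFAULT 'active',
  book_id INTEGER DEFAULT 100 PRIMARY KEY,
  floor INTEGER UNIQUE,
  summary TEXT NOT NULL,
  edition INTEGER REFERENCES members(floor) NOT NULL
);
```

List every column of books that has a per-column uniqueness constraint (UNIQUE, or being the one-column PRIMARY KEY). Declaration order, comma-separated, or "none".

- shelf: no UNIQUE or single-column PK constraint.
- book_id: single-column PRIMARY KEY → unique.
- floor: declared UNIQUE → unique.
- summary: no UNIQUE or single-column PK constraint.
- edition: no UNIQUE or single-column PK constraint.

book_id, floor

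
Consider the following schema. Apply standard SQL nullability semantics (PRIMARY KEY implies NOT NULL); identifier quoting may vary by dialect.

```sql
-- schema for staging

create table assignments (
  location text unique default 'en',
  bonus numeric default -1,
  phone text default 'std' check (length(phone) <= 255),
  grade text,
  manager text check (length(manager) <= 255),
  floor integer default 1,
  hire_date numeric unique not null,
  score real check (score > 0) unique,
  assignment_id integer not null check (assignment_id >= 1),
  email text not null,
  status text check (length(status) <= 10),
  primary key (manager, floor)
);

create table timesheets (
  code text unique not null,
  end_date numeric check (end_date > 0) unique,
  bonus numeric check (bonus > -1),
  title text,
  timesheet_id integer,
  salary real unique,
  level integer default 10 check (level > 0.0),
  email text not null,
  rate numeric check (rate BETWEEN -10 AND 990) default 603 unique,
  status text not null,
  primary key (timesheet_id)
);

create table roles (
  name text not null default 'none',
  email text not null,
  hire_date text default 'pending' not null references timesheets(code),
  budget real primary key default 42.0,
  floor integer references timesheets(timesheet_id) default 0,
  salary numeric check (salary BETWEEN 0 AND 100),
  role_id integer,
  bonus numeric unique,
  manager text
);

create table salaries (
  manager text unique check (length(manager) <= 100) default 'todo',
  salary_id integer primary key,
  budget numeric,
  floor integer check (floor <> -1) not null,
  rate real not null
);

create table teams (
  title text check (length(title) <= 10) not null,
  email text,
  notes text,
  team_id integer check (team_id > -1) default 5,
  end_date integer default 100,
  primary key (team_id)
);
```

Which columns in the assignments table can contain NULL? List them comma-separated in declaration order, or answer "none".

- location: UNIQUE does not imply NOT NULL → nullable.
- bonus: DEFAULT only fills an omitted column; an explicit NULL is still allowed → nullable.
- phone: CHECK does not forbid NULL (a CHECK constraint passes when its expression is NULL) → nullable.
- grade: no NOT NULL constraint applies → nullable.
- manager: part of the PRIMARY KEY, which implies NOT NULL → not nullable.
- floor: part of the PRIMARY KEY, which implies NOT NULL → not nullable.
- hire_date: declared NOT NULL → not nullable.
- score: CHECK does not forbid NULL (a CHECK constraint passes when its expression is NULL) → nullable.
- assignment_id: declared NOT NULL → not nullable.
- email: declared NOT NULL → not nullable.
- status: CHECK does not forbid NULL (a CHECK constraint passes when its expression is NULL) → nullable.

location, bonus, phone, grade, score, status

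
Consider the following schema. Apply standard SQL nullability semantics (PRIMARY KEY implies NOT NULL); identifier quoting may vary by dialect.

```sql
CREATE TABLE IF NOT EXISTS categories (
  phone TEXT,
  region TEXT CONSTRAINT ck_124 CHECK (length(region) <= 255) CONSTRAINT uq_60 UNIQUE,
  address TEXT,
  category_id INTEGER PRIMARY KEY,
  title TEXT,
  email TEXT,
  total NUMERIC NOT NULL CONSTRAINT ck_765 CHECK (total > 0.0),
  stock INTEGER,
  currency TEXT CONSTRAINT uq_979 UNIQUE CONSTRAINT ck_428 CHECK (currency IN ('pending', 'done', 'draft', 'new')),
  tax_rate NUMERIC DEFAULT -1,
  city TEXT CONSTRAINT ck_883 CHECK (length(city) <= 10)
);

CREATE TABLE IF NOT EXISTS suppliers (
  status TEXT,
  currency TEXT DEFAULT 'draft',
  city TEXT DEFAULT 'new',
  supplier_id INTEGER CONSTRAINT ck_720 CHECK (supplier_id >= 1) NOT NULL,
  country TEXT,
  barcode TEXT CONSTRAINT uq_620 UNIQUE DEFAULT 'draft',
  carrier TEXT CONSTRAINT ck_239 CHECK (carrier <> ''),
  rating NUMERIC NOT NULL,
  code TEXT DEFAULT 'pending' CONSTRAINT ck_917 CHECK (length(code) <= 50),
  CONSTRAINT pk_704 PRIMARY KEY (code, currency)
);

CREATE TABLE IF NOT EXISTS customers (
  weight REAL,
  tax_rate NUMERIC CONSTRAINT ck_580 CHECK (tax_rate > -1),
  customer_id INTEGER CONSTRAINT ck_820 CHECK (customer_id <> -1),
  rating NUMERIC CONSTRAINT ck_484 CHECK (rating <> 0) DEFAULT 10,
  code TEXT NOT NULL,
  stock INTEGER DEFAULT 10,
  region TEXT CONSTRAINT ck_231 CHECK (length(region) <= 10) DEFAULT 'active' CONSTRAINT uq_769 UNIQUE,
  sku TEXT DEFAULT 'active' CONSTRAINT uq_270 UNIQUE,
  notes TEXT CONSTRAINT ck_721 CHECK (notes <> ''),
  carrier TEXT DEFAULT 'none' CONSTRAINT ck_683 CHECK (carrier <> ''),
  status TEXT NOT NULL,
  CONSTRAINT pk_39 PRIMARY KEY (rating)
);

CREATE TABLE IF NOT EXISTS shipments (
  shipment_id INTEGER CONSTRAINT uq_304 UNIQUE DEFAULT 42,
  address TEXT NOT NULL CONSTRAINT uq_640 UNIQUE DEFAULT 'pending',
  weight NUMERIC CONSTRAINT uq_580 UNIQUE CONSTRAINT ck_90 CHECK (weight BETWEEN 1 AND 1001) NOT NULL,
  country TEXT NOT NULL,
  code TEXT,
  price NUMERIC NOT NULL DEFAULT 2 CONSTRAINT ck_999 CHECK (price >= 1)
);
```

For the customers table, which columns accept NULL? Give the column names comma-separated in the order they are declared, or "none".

weight, tax_rate, customer_id, stock, region, sku, notes, carrier

- weight: no NOT NULL constraint applies → nullable.
- tax_rate: CHECK does not forbid NULL (a CHECK constraint passes when its expression is NULL) → nullable.
- customer_id: CHECK does not forbid NULL (a CHECK constraint passes when its expression is NULL) → nullable.
- rating: part of the PRIMARY KEY, which implies NOT NULL → not nullable.
- code: declared NOT NULL → not nullable.
- stock: DEFAULT only fills an omitted column; an explicit NULL is still allowed → nullable.
- region: CHECK does not forbid NULL (a CHECK constraint passes when its expression is NULL) → nullable.
- sku: UNIQUE does not imply NOT NULL → nullable.
- notes: CHECK does not forbid NULL (a CHECK constraint passes when its expression is NULL) → nullable.
- carrier: CHECK does not forbid NULL (a CHECK constraint passes when its expression is NULL) → nullable.
- status: declared NOT NULL → not nullable.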